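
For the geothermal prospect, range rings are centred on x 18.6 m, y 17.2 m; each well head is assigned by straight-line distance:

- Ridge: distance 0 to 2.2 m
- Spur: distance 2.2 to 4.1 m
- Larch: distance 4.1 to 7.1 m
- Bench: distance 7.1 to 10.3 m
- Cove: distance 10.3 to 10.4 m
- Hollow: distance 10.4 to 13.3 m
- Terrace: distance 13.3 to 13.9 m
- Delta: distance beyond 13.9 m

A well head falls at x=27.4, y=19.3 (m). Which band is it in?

Bench

Distance = √((27.4−18.6)² + (19.3−17.2)²) = √(77.440 + 4.410) = 9.047 m.
7.1 ≤ 9.047 < 10.3 → Bench.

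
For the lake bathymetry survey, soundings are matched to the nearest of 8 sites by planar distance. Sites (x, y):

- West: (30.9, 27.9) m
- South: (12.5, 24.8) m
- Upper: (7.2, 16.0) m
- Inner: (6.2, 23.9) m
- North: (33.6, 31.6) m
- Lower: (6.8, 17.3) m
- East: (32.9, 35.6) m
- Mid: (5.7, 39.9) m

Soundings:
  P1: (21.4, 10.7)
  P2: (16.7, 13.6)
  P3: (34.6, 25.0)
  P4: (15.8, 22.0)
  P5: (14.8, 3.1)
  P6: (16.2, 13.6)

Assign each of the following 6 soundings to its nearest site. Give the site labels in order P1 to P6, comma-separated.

P1 → Upper (d²=229.73)
P2 → Upper (d²=96.01)
P3 → West (d²=22.10)
P4 → South (d²=18.73)
P5 → Upper (d²=224.17)
P6 → Upper (d²=86.76)

Upper, Upper, West, South, Upper, Upper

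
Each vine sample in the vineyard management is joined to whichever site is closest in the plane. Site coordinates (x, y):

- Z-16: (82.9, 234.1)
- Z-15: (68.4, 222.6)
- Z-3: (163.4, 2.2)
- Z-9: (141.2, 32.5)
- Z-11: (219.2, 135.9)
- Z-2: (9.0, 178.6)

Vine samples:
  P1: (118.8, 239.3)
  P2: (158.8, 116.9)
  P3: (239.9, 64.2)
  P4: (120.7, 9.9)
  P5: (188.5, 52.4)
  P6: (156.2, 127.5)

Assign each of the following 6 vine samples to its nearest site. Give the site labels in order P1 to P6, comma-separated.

P1 → Z-16 (d²=1315.85)
P2 → Z-11 (d²=4009.16)
P3 → Z-11 (d²=5569.38)
P4 → Z-9 (d²=931.01)
P5 → Z-9 (d²=2633.30)
P6 → Z-11 (d²=4039.56)

Z-16, Z-11, Z-11, Z-9, Z-9, Z-11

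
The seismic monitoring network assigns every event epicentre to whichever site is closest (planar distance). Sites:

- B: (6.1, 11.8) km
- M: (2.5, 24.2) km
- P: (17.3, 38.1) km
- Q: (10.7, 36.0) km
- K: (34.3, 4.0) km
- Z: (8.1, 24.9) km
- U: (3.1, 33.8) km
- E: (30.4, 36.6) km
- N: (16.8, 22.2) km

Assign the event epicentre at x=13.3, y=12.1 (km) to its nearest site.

Squared distances to each site:
B: 51.930; M: 263.050; P: 692.000; Q: 577.970; K: 506.610; Z: 190.880; U: 574.930; E: 892.660; N: 114.260.
Minimum at B.

B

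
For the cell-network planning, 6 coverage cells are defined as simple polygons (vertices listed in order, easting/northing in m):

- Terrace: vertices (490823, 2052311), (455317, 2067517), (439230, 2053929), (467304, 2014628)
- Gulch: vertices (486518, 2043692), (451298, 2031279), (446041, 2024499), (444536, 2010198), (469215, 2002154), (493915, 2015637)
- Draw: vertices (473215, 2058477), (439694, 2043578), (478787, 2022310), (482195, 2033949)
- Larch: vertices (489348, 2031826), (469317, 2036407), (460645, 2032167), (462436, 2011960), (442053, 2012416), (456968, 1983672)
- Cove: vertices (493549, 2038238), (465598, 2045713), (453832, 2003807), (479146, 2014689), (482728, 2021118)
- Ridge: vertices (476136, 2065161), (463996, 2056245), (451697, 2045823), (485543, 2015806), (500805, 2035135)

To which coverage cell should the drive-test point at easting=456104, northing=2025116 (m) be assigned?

Gulch

Cast a ray rightward from (456104, 2025116). For each polygon, the edges (by vertex number in listed order) whose endpoints lie on opposite sides of northing = 2025116, where each meets that height, and whether that is right or left of the point:
Terrace: 3–4 at easting≈459812.1 (right), 4–1 at easting≈473849.9 (right) → 2 crossings.
Gulch: 2–3 at easting≈446519.4 (left), 6–1 at easting≈491415.8 (right) → 1 crossing.
Draw: 2–3 at easting≈473629.3 (right), 3–4 at easting≈479608.6 (right) → 2 crossings.
Larch: 3–4 at easting≈461269.9 (right), 6–1 at easting≈484836.0 (right) → 2 crossings.
Cove: 2–3 at easting≈459815.0 (right), 5–1 at easting≈485255.0 (right) → 2 crossings.
Ridge: 3–4 at easting≈475045.4 (right), 4–5 at easting≈492894.1 (right) → 2 crossings.
Only Gulch has an odd count, so the point is inside Gulch.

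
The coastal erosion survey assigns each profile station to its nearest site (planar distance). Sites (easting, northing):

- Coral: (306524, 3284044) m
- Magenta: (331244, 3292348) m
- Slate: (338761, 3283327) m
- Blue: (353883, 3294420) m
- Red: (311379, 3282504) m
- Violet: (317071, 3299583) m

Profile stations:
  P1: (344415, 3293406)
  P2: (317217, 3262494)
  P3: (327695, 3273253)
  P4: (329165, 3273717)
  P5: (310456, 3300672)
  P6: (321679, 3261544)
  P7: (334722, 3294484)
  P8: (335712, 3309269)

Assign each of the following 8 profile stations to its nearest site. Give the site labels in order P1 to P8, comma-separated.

P1 → Blue (d²=90671220.00)
P2 → Red (d²=434482344.00)
P3 → Slate (d²=223941832.00)
P4 → Slate (d²=184435316.00)
P5 → Violet (d²=44944146.00)
P6 → Red (d²=545411600.00)
P7 → Magenta (d²=16658980.00)
P8 → Magenta (d²=306283265.00)

Blue, Red, Slate, Slate, Violet, Red, Magenta, Magenta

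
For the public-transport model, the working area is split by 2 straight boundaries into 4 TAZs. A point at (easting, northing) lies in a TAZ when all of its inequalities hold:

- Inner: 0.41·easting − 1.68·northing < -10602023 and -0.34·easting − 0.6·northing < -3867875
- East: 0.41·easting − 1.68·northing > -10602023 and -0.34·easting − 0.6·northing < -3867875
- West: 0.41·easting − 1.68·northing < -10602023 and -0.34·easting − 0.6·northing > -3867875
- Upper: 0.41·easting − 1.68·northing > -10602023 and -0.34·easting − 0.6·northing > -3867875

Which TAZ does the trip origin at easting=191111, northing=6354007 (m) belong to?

0.41·191111 − 1.68·6354007 = -10596376.250, which is > -10602023
-0.34·191111 − 0.6·6354007 = -3877381.940, which is < -3867875
This sign pattern matches East.

East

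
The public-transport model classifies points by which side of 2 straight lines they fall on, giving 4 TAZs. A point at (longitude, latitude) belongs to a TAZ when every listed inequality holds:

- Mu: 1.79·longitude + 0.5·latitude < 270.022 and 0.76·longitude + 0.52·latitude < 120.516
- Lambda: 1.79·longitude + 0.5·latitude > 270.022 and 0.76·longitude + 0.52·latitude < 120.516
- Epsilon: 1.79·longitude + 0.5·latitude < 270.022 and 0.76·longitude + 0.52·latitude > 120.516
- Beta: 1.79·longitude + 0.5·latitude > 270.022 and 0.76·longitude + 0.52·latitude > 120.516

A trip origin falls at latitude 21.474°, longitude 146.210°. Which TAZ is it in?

Beta

1.79·146.210 + 0.5·21.474 = 272.453, which is > 270.022
0.76·146.210 + 0.52·21.474 = 122.286, which is > 120.516
This sign pattern matches Beta.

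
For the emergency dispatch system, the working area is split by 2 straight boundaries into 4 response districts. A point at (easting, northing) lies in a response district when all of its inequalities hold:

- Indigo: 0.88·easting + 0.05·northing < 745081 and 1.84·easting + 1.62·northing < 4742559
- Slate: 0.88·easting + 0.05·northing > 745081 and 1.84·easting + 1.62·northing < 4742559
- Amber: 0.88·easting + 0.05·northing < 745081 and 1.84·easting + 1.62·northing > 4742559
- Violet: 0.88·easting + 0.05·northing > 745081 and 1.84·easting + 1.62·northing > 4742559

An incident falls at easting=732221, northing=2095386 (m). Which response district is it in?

Slate

0.88·732221 + 0.05·2095386 = 749123.780, which is > 745081
1.84·732221 + 1.62·2095386 = 4741811.960, which is < 4742559
This sign pattern matches Slate.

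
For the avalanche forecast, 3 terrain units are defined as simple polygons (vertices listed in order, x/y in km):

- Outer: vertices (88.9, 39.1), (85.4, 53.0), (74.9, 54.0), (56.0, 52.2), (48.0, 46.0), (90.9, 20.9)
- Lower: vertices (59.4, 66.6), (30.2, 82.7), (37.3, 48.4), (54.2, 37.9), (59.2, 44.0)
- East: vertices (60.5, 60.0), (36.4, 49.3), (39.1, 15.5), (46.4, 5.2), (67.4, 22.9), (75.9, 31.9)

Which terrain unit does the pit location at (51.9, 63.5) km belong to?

Cast a ray rightward from (51.9, 63.5). For each polygon, the edges (by vertex number in listed order) whose endpoints lie on opposite sides of y = 63.5, where each meets that height, and whether that is right or left of the point:
Outer: no edge straddles that height → 0 crossings.
Lower: 2–3 at x≈34.17 (left), 5–1 at x≈59.37 (right) → 1 crossing.
East: no edge straddles that height → 0 crossings.
Only Lower has an odd count, so the point is inside Lower.

Lower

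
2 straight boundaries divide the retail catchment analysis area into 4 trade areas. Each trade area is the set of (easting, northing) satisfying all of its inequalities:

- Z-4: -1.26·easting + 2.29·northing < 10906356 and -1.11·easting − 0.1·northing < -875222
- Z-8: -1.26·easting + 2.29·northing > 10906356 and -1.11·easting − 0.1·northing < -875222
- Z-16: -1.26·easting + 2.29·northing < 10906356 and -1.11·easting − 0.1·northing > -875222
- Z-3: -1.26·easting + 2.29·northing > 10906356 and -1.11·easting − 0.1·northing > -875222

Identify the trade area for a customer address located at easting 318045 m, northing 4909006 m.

Z-16

-1.26·318045 + 2.29·4909006 = 10840887.040, which is < 10906356
-1.11·318045 − 0.1·4909006 = -843930.550, which is > -875222
This sign pattern matches Z-16.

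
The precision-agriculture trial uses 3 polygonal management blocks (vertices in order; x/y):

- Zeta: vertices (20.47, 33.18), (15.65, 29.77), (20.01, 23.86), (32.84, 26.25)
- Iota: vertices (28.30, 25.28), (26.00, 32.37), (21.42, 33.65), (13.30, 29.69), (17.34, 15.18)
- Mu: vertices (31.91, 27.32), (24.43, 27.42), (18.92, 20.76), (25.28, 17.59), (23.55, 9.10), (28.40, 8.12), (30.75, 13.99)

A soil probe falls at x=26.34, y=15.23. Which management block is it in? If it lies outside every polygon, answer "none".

Mu

Cast a ray rightward from (26.34, 15.23). For each polygon, the edges (by vertex number in listed order) whose endpoints lie on opposite sides of y = 15.23, where each meets that height, and whether that is right or left of the point:
Zeta: no edge straddles that height → 0 crossings.
Iota: 4–5 at x≈17.326 (left), 5–1 at x≈17.394 (left) → 0 crossings.
Mu: 4–5 at x≈24.799 (left), 7–1 at x≈30.858 (right) → 1 crossing.
Only Mu has an odd count, so the point is inside Mu.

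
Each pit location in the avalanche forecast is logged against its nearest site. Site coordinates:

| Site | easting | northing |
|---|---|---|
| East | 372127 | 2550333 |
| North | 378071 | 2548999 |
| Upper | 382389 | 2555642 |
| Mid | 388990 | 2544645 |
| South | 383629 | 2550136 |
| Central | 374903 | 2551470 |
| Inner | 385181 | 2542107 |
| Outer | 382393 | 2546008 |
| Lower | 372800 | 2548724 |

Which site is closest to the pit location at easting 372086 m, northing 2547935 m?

Squared distances to each site:
East: 5752085.000; North: 36952321.000; Upper: 165549658.000; Mid: 296569316.000; South: 138085250.000; Central: 20431714.000; Inner: 205444609.000; Outer: 109947578.000; Lower: 1132317.000.
Minimum at Lower.

Lower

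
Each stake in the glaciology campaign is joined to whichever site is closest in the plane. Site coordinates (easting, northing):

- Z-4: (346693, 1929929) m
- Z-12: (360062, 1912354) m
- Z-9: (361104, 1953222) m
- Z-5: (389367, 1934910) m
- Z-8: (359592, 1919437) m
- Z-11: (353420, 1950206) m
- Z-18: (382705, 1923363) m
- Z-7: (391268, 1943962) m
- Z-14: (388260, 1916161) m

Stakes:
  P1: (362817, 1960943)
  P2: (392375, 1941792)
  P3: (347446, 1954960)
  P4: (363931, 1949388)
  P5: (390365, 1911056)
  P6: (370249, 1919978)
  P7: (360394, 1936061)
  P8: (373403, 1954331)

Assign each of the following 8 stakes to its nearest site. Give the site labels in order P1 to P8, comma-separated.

Z-9, Z-7, Z-11, Z-9, Z-14, Z-8, Z-4, Z-9

P1 → Z-9 (d²=62548210.00)
P2 → Z-7 (d²=5934349.00)
P3 → Z-11 (d²=58289192.00)
P4 → Z-9 (d²=22691485.00)
P5 → Z-14 (d²=30492050.00)
P6 → Z-8 (d²=113864330.00)
P7 → Z-4 (d²=225318825.00)
P8 → Z-9 (d²=152495282.00)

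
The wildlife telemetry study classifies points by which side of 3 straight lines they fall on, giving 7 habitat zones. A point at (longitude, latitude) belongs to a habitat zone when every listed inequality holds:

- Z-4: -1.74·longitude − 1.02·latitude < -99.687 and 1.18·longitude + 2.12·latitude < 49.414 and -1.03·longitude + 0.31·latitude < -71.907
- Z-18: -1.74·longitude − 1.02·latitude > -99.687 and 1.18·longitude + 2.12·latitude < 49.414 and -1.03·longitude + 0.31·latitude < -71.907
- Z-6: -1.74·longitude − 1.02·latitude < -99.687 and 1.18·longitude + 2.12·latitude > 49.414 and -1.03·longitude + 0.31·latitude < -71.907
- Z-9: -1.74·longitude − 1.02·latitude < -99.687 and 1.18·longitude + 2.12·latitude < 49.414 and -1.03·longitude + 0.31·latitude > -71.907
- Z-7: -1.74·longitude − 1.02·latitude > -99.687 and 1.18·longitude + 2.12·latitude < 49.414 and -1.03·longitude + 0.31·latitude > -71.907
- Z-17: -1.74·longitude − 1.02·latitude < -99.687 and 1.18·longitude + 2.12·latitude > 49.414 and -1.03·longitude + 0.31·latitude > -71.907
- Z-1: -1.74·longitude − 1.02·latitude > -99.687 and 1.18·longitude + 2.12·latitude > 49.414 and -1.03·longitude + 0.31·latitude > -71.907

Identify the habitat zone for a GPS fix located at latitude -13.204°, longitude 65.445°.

Z-9

-1.74·65.445 − 1.02·-13.204 = -100.406, which is < -99.687
1.18·65.445 + 2.12·-13.204 = 49.233, which is < 49.414
-1.03·65.445 + 0.31·-13.204 = -71.502, which is > -71.907
This sign pattern matches Z-9.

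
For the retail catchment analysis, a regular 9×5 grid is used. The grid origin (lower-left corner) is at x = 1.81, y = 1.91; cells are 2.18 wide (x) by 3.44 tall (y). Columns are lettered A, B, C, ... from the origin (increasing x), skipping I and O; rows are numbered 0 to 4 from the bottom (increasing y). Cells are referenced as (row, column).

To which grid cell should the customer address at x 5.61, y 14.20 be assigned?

Column index: ⌊(5.61 − 1.81) / 2.18⌋ = ⌊1.743⌋ = 1 → column B
Row offset from origin: ⌊(14.20 − 1.91) / 3.44⌋ = ⌊3.573⌋ = 3 → row 3

(3, B)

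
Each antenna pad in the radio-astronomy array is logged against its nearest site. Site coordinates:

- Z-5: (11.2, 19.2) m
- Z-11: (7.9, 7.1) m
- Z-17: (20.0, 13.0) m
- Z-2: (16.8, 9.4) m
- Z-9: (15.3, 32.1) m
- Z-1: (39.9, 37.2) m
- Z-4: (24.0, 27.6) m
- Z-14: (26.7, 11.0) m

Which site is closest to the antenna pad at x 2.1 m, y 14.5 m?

Z-11

Squared distances to each site:
Z-5: 104.900; Z-11: 88.400; Z-17: 322.660; Z-2: 242.100; Z-9: 484.000; Z-1: 1944.130; Z-4: 651.220; Z-14: 617.410.
Minimum at Z-11.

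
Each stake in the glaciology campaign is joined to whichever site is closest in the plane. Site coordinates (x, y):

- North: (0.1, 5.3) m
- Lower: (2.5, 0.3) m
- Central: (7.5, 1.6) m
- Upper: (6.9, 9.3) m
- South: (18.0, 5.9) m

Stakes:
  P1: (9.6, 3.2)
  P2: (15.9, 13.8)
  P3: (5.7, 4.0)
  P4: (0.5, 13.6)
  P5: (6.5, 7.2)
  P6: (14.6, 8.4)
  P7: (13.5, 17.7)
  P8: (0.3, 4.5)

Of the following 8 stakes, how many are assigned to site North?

P1 → Central
P2 → South
P3 → Central
P4 → Upper
P5 → Upper
P6 → South
P7 → Upper
P8 → North
1 of the 8 goes to North.

1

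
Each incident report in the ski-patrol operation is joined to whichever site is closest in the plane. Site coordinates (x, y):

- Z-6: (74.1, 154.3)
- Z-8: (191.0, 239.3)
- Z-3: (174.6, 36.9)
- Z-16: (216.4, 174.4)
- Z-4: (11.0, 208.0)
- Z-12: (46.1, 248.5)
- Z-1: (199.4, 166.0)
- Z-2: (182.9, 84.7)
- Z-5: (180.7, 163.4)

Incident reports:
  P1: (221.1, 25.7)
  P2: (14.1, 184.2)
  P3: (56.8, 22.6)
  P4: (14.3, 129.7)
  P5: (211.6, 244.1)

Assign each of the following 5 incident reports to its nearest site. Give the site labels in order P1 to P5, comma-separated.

P1 → Z-3 (d²=2287.69)
P2 → Z-4 (d²=576.05)
P3 → Z-3 (d²=14081.33)
P4 → Z-6 (d²=4181.20)
P5 → Z-8 (d²=447.40)

Z-3, Z-4, Z-3, Z-6, Z-8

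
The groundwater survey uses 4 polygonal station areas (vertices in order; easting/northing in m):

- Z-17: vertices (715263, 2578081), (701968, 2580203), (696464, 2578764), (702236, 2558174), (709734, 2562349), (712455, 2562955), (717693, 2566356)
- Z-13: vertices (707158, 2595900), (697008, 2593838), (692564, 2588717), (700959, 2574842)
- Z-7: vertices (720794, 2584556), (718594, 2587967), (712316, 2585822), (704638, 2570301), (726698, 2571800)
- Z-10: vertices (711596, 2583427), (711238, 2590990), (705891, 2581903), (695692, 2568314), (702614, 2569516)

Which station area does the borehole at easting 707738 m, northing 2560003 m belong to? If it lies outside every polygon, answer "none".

Cast a ray rightward from (707738, 2560003). For each polygon, the edges (by vertex number in listed order) whose endpoints lie on opposite sides of northing = 2560003, where each meets that height, and whether that is right or left of the point:
Z-17: 3–4 at easting≈701723.3 (left), 4–5 at easting≈705520.8 (left) → 0 crossings.
Z-13: no edge straddles that height → 0 crossings.
Z-7: no edge straddles that height → 0 crossings.
Z-10: no edge straddles that height → 0 crossings.
All counts are even, so the point lies outside every listed polygon.

none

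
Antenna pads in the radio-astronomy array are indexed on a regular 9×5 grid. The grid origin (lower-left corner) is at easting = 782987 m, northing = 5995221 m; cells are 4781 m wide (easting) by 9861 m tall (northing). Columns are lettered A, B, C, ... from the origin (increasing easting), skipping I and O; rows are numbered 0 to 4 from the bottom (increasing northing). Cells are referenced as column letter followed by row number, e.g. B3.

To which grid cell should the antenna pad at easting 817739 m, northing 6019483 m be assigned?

Column index: ⌊(817739 − 782987) / 4781⌋ = ⌊7.269⌋ = 7 → column H
Row offset from origin: ⌊(6019483 − 5995221) / 9861⌋ = ⌊2.460⌋ = 2 → row 2

H2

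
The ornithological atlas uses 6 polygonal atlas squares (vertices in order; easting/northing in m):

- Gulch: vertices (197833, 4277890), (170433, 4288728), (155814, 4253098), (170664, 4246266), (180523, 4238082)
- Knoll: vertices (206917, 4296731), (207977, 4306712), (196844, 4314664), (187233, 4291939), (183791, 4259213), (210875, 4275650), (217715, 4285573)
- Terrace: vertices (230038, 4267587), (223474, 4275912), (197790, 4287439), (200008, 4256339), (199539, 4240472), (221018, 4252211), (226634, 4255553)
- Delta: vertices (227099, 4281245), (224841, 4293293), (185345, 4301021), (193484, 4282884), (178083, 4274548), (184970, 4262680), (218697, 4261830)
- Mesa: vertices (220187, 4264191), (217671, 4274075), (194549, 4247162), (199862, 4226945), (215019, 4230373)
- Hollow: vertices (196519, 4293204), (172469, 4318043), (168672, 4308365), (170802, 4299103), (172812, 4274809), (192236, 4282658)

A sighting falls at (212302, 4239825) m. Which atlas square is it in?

Cast a ray rightward from (212302, 4239825). For each polygon, the edges (by vertex number in listed order) whose endpoints lie on opposite sides of northing = 4239825, where each meets that height, and whether that is right or left of the point:
Gulch: 4–5 at easting≈178423.3 (left), 5–1 at easting≈181280.9 (left) → 0 crossings.
Knoll: no edge straddles that height → 0 crossings.
Terrace: no edge straddles that height → 0 crossings.
Delta: no edge straddles that height → 0 crossings.
Mesa: 3–4 at easting≈196477.2 (left), 5–1 at easting≈216463.4 (right) → 1 crossing.
Hollow: no edge straddles that height → 0 crossings.
Only Mesa has an odd count, so the point is inside Mesa.

Mesa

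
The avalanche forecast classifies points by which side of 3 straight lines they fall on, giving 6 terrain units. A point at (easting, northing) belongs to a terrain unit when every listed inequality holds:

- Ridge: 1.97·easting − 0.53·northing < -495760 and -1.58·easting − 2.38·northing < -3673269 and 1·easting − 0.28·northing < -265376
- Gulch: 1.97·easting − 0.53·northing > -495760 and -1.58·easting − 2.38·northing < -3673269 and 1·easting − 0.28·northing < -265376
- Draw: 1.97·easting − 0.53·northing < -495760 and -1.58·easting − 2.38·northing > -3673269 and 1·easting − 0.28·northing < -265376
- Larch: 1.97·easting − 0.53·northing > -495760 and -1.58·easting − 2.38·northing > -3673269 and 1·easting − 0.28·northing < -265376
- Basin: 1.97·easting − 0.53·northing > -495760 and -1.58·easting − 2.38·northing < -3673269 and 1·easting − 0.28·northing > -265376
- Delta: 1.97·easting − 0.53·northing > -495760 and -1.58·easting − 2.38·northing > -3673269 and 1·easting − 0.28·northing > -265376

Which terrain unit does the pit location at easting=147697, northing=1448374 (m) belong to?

Basin

1.97·147697 − 0.53·1448374 = -476675.130, which is > -495760
-1.58·147697 − 2.38·1448374 = -3680491.380, which is < -3673269
1·147697 − 0.28·1448374 = -257847.720, which is > -265376
This sign pattern matches Basin.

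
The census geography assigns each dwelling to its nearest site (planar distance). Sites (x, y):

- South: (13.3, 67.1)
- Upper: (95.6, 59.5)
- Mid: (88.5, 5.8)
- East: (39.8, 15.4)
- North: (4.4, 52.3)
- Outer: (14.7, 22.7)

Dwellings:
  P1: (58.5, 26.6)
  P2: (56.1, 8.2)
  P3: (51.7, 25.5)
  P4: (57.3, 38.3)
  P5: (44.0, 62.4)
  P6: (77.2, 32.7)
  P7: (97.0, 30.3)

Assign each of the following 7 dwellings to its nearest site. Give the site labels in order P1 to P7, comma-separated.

P1 → East (d²=475.13)
P2 → East (d²=317.53)
P3 → East (d²=243.62)
P4 → East (d²=830.66)
P5 → South (d²=964.58)
P6 → Mid (d²=851.30)
P7 → Mid (d²=672.50)

East, East, East, East, South, Mid, Mid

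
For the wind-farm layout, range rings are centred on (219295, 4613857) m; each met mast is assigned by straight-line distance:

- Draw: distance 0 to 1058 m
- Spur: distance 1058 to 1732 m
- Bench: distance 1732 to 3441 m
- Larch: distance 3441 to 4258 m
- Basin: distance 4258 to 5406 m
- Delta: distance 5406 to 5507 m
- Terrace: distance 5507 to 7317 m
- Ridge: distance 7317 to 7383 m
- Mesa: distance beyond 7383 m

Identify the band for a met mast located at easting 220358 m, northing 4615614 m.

Distance = √((220358−219295)² + (4615614−4613857)²) = √(1129969.000 + 3087049.000) = 2053.538 m.
1732 ≤ 2053.538 < 3441 → Bench.

Bench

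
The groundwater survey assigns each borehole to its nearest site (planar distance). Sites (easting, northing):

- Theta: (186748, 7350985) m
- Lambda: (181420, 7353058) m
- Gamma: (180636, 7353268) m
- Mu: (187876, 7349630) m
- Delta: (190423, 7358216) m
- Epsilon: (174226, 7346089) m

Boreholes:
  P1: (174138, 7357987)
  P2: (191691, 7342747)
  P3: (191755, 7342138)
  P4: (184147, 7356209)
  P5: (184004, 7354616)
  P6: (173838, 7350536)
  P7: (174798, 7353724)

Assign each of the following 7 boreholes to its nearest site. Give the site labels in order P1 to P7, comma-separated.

P1 → Gamma (d²=64492965.00)
P2 → Mu (d²=61929914.00)
P3 → Mu (d²=71176705.00)
P4 → Lambda (d²=17365330.00)
P5 → Lambda (d²=9104420.00)
P6 → Epsilon (d²=19926353.00)
P7 → Gamma (d²=34290180.00)

Gamma, Mu, Mu, Lambda, Lambda, Epsilon, Gamma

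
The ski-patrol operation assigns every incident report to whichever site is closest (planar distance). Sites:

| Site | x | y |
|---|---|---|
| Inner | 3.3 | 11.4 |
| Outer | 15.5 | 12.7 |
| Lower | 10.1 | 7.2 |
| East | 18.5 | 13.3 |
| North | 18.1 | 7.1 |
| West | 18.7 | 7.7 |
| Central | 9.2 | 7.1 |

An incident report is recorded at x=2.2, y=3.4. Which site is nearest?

Central

Squared distances to each site:
Inner: 65.210; Outer: 263.380; Lower: 76.850; East: 363.700; North: 266.500; West: 290.740; Central: 62.690.
Minimum at Central.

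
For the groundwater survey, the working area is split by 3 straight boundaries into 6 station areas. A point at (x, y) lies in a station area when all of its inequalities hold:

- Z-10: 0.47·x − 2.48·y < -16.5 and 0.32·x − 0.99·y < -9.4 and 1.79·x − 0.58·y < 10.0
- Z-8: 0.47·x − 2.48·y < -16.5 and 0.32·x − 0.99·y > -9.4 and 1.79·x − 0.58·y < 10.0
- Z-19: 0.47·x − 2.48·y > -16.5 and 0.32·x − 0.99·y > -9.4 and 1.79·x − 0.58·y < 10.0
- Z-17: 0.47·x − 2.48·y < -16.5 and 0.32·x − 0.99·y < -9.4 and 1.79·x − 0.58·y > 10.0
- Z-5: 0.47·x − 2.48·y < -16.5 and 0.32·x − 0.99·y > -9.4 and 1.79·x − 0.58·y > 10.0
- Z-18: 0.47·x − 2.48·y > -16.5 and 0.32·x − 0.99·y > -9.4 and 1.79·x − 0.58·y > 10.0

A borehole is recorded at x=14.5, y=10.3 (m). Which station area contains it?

0.47·14.5 − 2.48·10.3 = -18.729, which is < -16.5
0.32·14.5 − 0.99·10.3 = -5.557, which is > -9.4
1.79·14.5 − 0.58·10.3 = 19.981, which is > 10.0
This sign pattern matches Z-5.

Z-5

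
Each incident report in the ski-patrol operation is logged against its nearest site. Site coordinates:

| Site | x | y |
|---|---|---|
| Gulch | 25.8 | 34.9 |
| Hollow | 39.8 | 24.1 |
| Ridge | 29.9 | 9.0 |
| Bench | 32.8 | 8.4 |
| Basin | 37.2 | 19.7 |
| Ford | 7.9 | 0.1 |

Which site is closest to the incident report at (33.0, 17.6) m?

Basin

Squared distances to each site:
Gulch: 351.130; Hollow: 88.490; Ridge: 83.570; Bench: 84.680; Basin: 22.050; Ford: 936.260.
Minimum at Basin.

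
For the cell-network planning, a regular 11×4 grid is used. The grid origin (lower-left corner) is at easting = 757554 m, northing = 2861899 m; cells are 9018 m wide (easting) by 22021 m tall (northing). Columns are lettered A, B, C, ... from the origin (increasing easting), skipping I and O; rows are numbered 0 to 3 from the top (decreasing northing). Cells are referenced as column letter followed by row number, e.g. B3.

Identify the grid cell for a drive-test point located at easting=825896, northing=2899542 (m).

H2

Column index: ⌊(825896 − 757554) / 9018⌋ = ⌊7.578⌋ = 7 → column H
Row offset from origin: ⌊(2899542 − 2861899) / 22021⌋ = ⌊1.709⌋ = 1 → row 2 (counted from top)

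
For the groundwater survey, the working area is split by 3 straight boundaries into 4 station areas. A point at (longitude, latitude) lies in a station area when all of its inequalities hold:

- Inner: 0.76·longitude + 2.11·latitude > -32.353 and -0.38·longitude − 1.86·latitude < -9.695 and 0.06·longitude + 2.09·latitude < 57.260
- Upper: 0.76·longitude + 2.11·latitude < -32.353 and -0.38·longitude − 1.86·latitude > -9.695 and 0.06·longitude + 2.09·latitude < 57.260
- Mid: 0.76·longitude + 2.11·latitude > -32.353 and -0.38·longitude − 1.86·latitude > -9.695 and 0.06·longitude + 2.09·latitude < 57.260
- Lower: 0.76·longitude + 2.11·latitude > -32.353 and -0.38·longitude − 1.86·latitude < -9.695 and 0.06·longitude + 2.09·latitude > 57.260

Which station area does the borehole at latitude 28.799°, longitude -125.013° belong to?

0.76·-125.013 + 2.11·28.799 = -34.244, which is < -32.353
-0.38·-125.013 − 1.86·28.799 = -6.061, which is > -9.695
0.06·-125.013 + 2.09·28.799 = 52.689, which is < 57.260
This sign pattern matches Upper.

Upper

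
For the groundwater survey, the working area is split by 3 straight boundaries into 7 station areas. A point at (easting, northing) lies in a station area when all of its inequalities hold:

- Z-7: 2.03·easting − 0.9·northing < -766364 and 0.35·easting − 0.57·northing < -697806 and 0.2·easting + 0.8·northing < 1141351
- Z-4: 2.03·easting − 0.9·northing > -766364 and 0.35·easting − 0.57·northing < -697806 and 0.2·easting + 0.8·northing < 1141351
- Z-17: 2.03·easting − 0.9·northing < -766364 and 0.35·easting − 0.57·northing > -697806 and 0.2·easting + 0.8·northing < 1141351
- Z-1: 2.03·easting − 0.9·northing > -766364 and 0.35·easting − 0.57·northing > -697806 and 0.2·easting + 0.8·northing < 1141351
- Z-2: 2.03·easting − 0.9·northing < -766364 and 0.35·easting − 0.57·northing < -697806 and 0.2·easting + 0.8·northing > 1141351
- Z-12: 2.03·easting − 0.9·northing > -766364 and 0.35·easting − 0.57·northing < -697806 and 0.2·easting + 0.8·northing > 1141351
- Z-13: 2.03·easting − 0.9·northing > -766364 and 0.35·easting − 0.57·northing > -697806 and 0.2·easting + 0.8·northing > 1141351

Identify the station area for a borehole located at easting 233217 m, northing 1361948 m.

Z-1

2.03·233217 − 0.9·1361948 = -752322.690, which is > -766364
0.35·233217 − 0.57·1361948 = -694684.410, which is > -697806
0.2·233217 + 0.8·1361948 = 1136201.800, which is < 1141351
This sign pattern matches Z-1.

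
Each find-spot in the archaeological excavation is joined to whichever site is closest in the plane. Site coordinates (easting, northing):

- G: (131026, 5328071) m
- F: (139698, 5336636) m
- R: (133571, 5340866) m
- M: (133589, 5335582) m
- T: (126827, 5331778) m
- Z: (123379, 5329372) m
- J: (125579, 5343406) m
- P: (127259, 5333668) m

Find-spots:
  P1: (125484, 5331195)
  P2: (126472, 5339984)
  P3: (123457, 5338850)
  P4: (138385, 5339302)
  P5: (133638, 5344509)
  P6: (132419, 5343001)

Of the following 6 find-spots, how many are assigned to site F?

1

P1 → T
P2 → J
P3 → J
P4 → F
P5 → R
P6 → R
1 of the 6 goes to F.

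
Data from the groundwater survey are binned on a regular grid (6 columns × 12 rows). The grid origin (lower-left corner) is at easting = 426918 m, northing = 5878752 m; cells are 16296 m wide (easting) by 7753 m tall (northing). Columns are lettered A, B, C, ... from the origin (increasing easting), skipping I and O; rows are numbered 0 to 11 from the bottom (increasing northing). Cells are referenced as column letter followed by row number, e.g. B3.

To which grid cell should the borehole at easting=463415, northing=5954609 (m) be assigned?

Column index: ⌊(463415 − 426918) / 16296⌋ = ⌊2.240⌋ = 2 → column C
Row offset from origin: ⌊(5954609 − 5878752) / 7753⌋ = ⌊9.784⌋ = 9 → row 9

C9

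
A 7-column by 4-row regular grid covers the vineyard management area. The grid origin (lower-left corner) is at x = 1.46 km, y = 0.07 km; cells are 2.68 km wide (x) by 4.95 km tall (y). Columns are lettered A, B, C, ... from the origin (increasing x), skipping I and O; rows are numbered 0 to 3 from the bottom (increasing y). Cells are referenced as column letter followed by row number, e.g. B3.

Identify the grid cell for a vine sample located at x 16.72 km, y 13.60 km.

Column index: ⌊(16.72 − 1.46) / 2.68⌋ = ⌊5.694⌋ = 5 → column F
Row offset from origin: ⌊(13.60 − 0.07) / 4.95⌋ = ⌊2.733⌋ = 2 → row 2

F2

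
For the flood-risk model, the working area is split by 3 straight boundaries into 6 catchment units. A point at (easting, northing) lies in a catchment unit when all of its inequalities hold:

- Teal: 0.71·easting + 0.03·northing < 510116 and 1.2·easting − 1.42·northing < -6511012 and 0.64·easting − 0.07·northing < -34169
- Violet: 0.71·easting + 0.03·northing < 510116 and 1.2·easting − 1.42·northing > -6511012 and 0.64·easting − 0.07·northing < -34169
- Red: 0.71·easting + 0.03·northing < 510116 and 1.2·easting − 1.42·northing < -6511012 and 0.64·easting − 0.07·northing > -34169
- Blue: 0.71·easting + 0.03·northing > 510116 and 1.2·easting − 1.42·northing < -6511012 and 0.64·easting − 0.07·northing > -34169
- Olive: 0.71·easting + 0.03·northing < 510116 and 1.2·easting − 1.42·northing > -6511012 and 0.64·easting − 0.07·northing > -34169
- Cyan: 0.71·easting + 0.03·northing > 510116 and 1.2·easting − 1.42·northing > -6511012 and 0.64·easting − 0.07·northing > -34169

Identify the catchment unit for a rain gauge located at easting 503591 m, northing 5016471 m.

0.71·503591 + 0.03·5016471 = 508043.740, which is < 510116
1.2·503591 − 1.42·5016471 = -6519079.620, which is < -6511012
0.64·503591 − 0.07·5016471 = -28854.730, which is > -34169
This sign pattern matches Red.

Red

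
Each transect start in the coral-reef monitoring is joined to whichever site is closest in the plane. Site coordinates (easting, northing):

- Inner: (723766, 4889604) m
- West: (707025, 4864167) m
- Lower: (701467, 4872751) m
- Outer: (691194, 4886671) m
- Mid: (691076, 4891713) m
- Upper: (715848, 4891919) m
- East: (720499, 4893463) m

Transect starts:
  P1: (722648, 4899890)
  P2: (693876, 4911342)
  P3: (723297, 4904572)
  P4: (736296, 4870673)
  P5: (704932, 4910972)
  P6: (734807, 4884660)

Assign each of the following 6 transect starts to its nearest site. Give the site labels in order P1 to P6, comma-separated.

P1 → East (d²=45924530.00)
P2 → Mid (d²=393137641.00)
P3 → East (d²=131238685.00)
P4 → Inner (d²=515383661.00)
P5 → Upper (d²=482175865.00)
P6 → Inner (d²=146346817.00)

East, Mid, East, Inner, Upper, Inner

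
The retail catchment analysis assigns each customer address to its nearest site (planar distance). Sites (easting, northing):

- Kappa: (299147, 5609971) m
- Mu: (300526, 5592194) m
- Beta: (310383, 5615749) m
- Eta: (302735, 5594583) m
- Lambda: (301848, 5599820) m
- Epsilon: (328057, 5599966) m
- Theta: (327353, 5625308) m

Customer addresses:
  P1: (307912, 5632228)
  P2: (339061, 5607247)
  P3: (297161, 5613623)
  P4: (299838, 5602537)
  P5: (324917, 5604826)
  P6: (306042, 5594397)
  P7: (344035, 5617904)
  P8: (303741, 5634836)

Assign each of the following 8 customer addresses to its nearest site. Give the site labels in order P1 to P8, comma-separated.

Beta, Epsilon, Kappa, Lambda, Epsilon, Eta, Theta, Beta

P1 → Beta (d²=277663282.00)
P2 → Epsilon (d²=174100977.00)
P3 → Kappa (d²=17281300.00)
P4 → Lambda (d²=11422189.00)
P5 → Epsilon (d²=33479200.00)
P6 → Eta (d²=10970845.00)
P7 → Theta (d²=333108340.00)
P8 → Beta (d²=408429733.00)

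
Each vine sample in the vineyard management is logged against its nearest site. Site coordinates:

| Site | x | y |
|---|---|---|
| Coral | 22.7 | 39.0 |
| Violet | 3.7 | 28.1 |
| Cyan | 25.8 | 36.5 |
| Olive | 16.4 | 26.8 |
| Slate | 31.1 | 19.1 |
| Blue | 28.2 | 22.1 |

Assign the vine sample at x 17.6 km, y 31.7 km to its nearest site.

Olive

Squared distances to each site:
Coral: 79.300; Violet: 206.170; Cyan: 90.280; Olive: 25.450; Slate: 341.010; Blue: 204.520.
Minimum at Olive.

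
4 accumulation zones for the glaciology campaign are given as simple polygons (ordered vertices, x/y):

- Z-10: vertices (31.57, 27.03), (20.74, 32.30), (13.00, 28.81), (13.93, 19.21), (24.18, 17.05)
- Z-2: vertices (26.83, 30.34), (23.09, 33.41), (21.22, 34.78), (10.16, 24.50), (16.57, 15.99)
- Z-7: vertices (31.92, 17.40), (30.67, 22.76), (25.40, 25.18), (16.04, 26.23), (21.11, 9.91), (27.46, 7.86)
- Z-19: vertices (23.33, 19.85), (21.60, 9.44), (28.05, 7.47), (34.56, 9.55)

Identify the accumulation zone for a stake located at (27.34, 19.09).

Cast a ray rightward from (27.34, 19.09). For each polygon, the edges (by vertex number in listed order) whose endpoints lie on opposite sides of y = 19.09, where each meets that height, and whether that is right or left of the point:
Z-10: 4–5 at x≈14.499 (left), 5–1 at x≈25.691 (left) → 0 crossings.
Z-2: 4–5 at x≈14.235 (left), 5–1 at x≈18.786 (left) → 0 crossings.
Z-7: 1–2 at x≈31.526 (right), 4–5 at x≈18.258 (left) → 1 crossing.
Z-19: 1–2 at x≈23.204 (left), 4–1 at x≈24.159 (left) → 0 crossings.
Only Z-7 has an odd count, so the point is inside Z-7.

Z-7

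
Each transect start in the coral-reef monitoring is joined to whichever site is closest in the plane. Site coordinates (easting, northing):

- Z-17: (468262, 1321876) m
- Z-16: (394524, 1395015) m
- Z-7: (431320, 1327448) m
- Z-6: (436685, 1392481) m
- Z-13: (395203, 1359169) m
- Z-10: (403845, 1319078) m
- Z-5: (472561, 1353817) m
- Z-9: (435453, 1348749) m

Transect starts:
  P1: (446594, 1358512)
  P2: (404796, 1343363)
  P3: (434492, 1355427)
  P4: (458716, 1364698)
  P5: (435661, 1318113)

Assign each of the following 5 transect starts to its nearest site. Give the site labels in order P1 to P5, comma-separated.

Z-9, Z-13, Z-9, Z-5, Z-7

P1 → Z-9 (d²=219438050.00)
P2 → Z-13 (d²=341855285.00)
P3 → Z-9 (d²=45519205.00)
P4 → Z-5 (d²=310080186.00)
P5 → Z-7 (d²=105986506.00)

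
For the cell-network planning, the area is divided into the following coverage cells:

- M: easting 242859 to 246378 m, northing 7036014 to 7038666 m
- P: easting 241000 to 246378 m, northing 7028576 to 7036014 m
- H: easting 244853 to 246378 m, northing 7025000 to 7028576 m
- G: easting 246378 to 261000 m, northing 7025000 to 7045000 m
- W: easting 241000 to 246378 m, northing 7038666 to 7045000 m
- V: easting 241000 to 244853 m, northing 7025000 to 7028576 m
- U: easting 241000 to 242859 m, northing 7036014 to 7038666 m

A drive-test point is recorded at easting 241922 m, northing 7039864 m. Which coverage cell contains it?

The point has easting = 241922 and northing = 7039864.
Only W satisfies 241000 ≤ easting ≤ 246378 and 7038666 ≤ northing ≤ 7045000.

W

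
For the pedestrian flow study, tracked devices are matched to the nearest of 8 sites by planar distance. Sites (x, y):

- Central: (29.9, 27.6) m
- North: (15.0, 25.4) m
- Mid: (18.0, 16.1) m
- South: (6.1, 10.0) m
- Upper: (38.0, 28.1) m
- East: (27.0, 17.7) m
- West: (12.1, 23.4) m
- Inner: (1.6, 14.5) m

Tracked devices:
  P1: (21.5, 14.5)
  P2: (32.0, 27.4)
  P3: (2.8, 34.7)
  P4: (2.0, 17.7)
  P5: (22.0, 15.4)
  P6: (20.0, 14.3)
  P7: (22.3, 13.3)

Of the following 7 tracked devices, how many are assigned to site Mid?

4

P1 → Mid
P2 → Central
P3 → West
P4 → Inner
P5 → Mid
P6 → Mid
P7 → Mid
4 of the 7 go to Mid.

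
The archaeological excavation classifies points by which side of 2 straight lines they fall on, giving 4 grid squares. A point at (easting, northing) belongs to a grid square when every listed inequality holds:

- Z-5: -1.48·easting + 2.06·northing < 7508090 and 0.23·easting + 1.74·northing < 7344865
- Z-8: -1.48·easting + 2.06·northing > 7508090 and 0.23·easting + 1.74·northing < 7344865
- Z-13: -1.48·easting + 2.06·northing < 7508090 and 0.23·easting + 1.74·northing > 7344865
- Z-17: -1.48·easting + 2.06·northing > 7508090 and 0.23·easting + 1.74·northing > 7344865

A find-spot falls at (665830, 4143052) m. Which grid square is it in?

Z-17

-1.48·665830 + 2.06·4143052 = 7549258.720, which is > 7508090
0.23·665830 + 1.74·4143052 = 7362051.380, which is > 7344865
This sign pattern matches Z-17.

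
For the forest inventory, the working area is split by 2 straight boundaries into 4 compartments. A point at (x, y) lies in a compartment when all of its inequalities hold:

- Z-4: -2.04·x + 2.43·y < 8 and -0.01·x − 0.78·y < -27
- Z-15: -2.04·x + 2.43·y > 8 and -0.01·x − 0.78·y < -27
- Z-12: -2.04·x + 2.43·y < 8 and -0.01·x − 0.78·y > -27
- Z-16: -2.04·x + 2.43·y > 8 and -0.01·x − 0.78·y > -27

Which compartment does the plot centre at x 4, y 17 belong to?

Z-16

-2.04·4 + 2.43·17 = 33.150, which is > 8
-0.01·4 − 0.78·17 = -13.300, which is > -27
This sign pattern matches Z-16.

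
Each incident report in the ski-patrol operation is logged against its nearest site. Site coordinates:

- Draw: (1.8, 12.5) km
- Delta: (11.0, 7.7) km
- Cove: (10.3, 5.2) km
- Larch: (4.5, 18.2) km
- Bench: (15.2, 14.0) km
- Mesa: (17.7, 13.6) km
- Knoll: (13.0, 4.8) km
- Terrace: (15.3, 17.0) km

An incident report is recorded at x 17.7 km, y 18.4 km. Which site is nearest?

Squared distances to each site:
Draw: 287.620; Delta: 159.380; Cove: 229.000; Larch: 174.280; Bench: 25.610; Mesa: 23.040; Knoll: 207.050; Terrace: 7.720.
Minimum at Terrace.

Terrace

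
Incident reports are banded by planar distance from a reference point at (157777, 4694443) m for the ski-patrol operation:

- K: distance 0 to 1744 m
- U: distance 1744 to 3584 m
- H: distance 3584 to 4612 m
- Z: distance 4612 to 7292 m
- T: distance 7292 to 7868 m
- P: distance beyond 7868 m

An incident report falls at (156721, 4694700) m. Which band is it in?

K

Distance = √((156721−157777)² + (4694700−4694443)²) = √(1115136.000 + 66049.000) = 1086.823 m.
0 ≤ 1086.823 < 1744 → K.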